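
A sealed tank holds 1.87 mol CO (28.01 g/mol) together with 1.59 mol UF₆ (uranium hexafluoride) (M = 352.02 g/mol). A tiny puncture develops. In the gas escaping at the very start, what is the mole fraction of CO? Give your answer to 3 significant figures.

0.807

Effusion rate of each component ∝ n_i/√M_i (partial pressure × 1/√M).
Mole fraction of CO in the effusate = (n_CO/√M_CO) / (n_CO/√M_CO + n_UF₆/√M_UF₆)
= (1.87/√28.01) / (1.87/√28.01 + 1.59/√352.02) = 0.3533/(0.3533 + 0.08474) = 0.807.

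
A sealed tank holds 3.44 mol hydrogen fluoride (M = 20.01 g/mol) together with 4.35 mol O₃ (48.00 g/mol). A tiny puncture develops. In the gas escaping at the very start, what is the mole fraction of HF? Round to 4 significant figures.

0.5505

Effusion rate of each component ∝ n_i/√M_i (partial pressure × 1/√M).
x_HF(eff) = (n_HF/√M_HF) / (n_HF/√M_HF + n_O₃/√M_O₃)
= (3.44/√20.01) / (3.44/√20.01 + 4.35/√48.00) = 0.7690/(0.7690 + 0.6279) = 0.5505.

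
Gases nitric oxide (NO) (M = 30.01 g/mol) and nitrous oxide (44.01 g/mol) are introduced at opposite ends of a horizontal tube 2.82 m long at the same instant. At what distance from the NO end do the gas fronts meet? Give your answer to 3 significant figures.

1.54 m

In equal time, each gas travels a distance ∝ its rate ∝ 1/√M, so d_NO/d_N₂O = √(M_N₂O/M_NO) = √(44.01/30.01) = 1.211.
With d_NO + d_N₂O = 2.82 m, d_N₂O = 2.82/(1 + 1.211) = 1.275 m.
d_NO = 2.82 − 1.275 = 1.54 m.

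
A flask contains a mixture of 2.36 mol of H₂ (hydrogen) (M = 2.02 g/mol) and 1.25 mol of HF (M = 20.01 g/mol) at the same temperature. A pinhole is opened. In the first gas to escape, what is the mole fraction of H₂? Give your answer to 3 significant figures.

0.856

Each component's effusion rate ∝ (its partial pressure)·(1/√M) ∝ n_i/√M_i.
Mole fraction of H₂ in the effusate = (n_H₂/√M_H₂) / (n_H₂/√M_H₂ + n_HF/√M_HF)
= (2.36/√2.02) / (2.36/√2.02 + 1.25/√20.01) = 1.660/(1.660 + 0.2794) = 0.856.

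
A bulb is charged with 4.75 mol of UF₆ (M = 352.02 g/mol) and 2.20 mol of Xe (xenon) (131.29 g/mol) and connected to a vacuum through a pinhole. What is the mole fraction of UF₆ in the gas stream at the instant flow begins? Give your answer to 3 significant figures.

Rate_i ∝ x_i/√M_i (Graham's law weighted by mole fraction), so the effusate composition follows n_i/√M_i.
Mole fraction of UF₆ in the effusate = (n_UF₆/√M_UF₆) / (n_UF₆/√M_UF₆ + n_Xe/√M_Xe)
= (4.75/√352.02) / (4.75/√352.02 + 2.20/√131.29) = 0.2532/(0.2532 + 0.1920) = 0.569.

0.569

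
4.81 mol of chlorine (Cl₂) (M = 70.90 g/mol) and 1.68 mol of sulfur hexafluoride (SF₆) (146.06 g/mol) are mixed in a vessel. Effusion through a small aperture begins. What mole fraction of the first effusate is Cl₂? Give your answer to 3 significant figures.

0.804

Effusion rate of each component ∝ n_i/√M_i (partial pressure × 1/√M).
x_Cl₂(eff) = (n_Cl₂/√M_Cl₂) / (n_Cl₂/√M_Cl₂ + n_SF₆/√M_SF₆)
= (4.81/√70.90) / (4.81/√70.90 + 1.68/√146.06) = 0.5712/(0.5712 + 0.1390) = 0.804.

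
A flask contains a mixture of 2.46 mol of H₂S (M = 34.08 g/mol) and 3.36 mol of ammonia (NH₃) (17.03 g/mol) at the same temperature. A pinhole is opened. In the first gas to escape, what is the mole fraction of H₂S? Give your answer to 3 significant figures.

0.341

Effusion rate of each component ∝ n_i/√M_i (partial pressure × 1/√M).
x_H₂S(eff) = (n_H₂S/√M_H₂S) / (n_H₂S/√M_H₂S + n_NH₃/√M_NH₃)
= (2.46/√34.08) / (2.46/√34.08 + 3.36/√17.03) = 0.4214/(0.4214 + 0.8142) = 0.341.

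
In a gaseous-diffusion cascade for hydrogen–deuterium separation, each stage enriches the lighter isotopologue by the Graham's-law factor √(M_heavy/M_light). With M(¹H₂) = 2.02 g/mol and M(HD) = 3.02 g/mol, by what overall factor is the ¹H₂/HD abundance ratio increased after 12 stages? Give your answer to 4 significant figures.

The single-stage factor is √(M_heavy/M_light), so 12 stages give [√(3.02/2.02)]^12 = (3.02/2.02)^(12/2).
= 1.49505^6 = 11.17.

11.17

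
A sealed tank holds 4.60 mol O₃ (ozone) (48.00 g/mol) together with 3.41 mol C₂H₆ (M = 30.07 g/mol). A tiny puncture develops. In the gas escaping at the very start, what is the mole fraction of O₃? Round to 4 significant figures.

Rate_i ∝ x_i/√M_i (Graham's law weighted by mole fraction), so the effusate composition follows n_i/√M_i.
x_O₃(eff) = (n_O₃/√M_O₃) / (n_O₃/√M_O₃ + n_C₂H₆/√M_C₂H₆)
= (4.60/√48.00) / (4.60/√48.00 + 3.41/√30.07) = 0.6640/(0.6640 + 0.6219) = 0.5164.

0.5164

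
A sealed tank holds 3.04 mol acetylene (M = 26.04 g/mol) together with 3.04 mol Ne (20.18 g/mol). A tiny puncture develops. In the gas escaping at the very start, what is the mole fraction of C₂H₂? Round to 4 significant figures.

0.4682

Rate_i ∝ x_i/√M_i (Graham's law weighted by mole fraction), so the effusate composition follows n_i/√M_i.
Mole fraction of C₂H₂ in the effusate = (n_C₂H₂/√M_C₂H₂) / (n_C₂H₂/√M_C₂H₂ + n_Ne/√M_Ne)
= (3.04/√26.04) / (3.04/√26.04 + 3.04/√20.18) = 0.5957/(0.5957 + 0.6767) = 0.4682.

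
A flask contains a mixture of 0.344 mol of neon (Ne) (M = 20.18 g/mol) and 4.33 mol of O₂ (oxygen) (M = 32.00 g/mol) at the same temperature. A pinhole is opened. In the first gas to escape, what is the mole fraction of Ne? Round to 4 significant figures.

0.09094

The effusion rate of species i is ∝ p_i/√M_i ∝ n_i/√M_i.
x_Ne(eff) = (n_Ne/√M_Ne) / (n_Ne/√M_Ne + n_O₂/√M_O₂)
= (0.344/√20.18) / (0.344/√20.18 + 4.33/√32.00) = 0.07658/(0.07658 + 0.7654) = 0.09094.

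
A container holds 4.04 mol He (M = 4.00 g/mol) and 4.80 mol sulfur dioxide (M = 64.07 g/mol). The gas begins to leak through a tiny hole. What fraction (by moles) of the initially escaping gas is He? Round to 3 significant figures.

0.771

The effusion rate of species i is ∝ p_i/√M_i ∝ n_i/√M_i.
x_He(eff) = (n_He/√M_He) / (n_He/√M_He + n_SO₂/√M_SO₂)
= (4.04/√4.00) / (4.04/√4.00 + 4.80/√64.07) = 2.020/(2.020 + 0.5997) = 0.771.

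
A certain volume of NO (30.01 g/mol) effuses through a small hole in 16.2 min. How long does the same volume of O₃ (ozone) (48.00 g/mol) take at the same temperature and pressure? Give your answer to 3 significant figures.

20.5 min

Graham's law gives t_O₃/t_NO = √(M_O₃/M_NO) = √(48.00/30.01) = √1.599 = 1.265.
So the time for O₃ is 16.2 × 1.265 = 20.5 min.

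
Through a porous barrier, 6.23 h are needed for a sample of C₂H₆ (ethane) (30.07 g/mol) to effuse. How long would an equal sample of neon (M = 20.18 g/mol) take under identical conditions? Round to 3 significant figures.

Graham's law gives t_Ne/t_C₂H₆ = √(M_Ne/M_C₂H₆) = √(20.18/30.07) = √0.6711 = 0.8192.
So the time for Ne is 6.23 × 0.8192 = 5.10 h.

5.10 h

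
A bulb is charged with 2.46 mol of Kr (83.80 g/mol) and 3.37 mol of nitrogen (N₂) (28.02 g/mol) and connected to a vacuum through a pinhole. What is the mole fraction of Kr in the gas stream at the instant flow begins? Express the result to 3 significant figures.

0.297

Rate_i ∝ x_i/√M_i (Graham's law weighted by mole fraction), so the effusate composition follows n_i/√M_i.
x_Kr(eff) = (n_Kr/√M_Kr) / (n_Kr/√M_Kr + n_N₂/√M_N₂)
= (2.46/√83.80) / (2.46/√83.80 + 3.37/√28.02) = 0.2687/(0.2687 + 0.6366) = 0.297.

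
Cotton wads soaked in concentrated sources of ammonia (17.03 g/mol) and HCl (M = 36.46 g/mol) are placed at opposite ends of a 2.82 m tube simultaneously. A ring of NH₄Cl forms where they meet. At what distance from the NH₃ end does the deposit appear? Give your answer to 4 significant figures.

1.675 m

Distances travelled in equal time are proportional to diffusion rates, so d_NH₃/d_HCl = √(M_HCl/M_NH₃) = √(36.46/17.03) = 1.463.
With d_NH₃ + d_HCl = 2.82 m, d_HCl = 2.82/(1 + 1.463) = 1.145 m.
d_NH₃ = 2.82 − 1.145 = 1.675 m.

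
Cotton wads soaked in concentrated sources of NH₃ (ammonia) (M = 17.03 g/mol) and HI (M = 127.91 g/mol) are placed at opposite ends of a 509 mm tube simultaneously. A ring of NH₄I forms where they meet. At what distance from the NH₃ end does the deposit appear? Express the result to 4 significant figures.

372.9 mm

The fronts meet when d_NH₃ + d_HI = L with d_NH₃/d_HI = √(M_HI/M_NH₃) (Graham's law). Here √(M_HI/M_NH₃) = √(127.91/17.03) = 2.741.
With d_NH₃ + d_HI = 509 mm, d_HI = 509/(1 + 2.741) = 136.1 mm.
d_NH₃ = 509 − 136.1 = 372.9 mm.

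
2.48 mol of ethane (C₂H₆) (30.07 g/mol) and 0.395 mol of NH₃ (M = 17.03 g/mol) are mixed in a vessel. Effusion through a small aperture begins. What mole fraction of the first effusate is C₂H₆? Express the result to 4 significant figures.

0.8253

The effusion rate of species i is ∝ p_i/√M_i ∝ n_i/√M_i.
Mole fraction of C₂H₆ in the effusate = (n_C₂H₆/√M_C₂H₆) / (n_C₂H₆/√M_C₂H₆ + n_NH₃/√M_NH₃)
= (2.48/√30.07) / (2.48/√30.07 + 0.395/√17.03) = 0.4523/(0.4523 + 0.09572) = 0.8253.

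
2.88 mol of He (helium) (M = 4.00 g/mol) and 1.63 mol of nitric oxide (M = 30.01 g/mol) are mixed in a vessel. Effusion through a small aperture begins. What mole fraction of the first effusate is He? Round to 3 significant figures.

The effusion rate of species i is ∝ p_i/√M_i ∝ n_i/√M_i.
x_He(eff) = (n_He/√M_He) / (n_He/√M_He + n_NO/√M_NO)
= (2.88/√4.00) / (2.88/√4.00 + 1.63/√30.01) = 1.440/(1.440 + 0.2975) = 0.829.

0.829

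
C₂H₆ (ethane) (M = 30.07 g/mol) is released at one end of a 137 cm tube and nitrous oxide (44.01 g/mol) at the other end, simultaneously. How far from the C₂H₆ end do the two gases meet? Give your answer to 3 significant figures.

Graham's law gives d_C₂H₆/d_N₂O = rate_C₂H₆/rate_N₂O = √(M_N₂O/M_C₂H₆) = √(44.01/30.07) = 1.210.
With d_C₂H₆ + d_N₂O = 137 cm, d_N₂O = 137/(1 + 1.210) = 62.00 cm.
d_C₂H₆ = 137 − 62.00 = 75.0 cm.

75.0 cm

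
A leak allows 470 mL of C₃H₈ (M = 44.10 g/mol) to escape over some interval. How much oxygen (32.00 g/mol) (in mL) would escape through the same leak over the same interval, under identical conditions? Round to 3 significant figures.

By Graham's law, rate_O₂/rate_C₃H₈ = √(M_C₃H₈/M_O₂) = √(44.10/32.00) = √1.378 = 1.174.
So the volume for O₂ is 470 × 1.174 = 552 mL.

552 mL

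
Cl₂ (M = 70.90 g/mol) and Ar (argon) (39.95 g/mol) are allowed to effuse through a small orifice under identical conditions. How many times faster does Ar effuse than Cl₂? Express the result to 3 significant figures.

1.33

Graham's law gives rate_Ar/rate_Cl₂ = √(M_Cl₂/M_Ar) = √(70.90/39.95) = √1.775 = 1.33.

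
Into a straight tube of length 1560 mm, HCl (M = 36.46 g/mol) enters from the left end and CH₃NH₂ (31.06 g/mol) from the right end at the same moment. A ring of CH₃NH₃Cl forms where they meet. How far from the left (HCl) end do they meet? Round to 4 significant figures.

748.8 mm

The fronts meet when d_HCl + d_CH₃NH₂ = L with d_HCl/d_CH₃NH₂ = √(M_CH₃NH₂/M_HCl) (Graham's law). Here √(M_CH₃NH₂/M_HCl) = √(31.06/36.46) = 0.9230.
With d_HCl + d_CH₃NH₂ = 1560 mm, d_CH₃NH₂ = 1560/(1 + 0.9230) = 811.2 mm.
d_HCl = 1560 − 811.2 = 748.8 mm.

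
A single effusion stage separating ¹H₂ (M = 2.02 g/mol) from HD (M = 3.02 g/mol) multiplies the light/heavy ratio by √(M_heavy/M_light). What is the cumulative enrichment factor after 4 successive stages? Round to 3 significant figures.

After 4 stages the ratio has grown by (√(3.02/2.02))^4 = (3.02/2.02)^(4/2).
= 1.49505^2 = 2.24.

2.24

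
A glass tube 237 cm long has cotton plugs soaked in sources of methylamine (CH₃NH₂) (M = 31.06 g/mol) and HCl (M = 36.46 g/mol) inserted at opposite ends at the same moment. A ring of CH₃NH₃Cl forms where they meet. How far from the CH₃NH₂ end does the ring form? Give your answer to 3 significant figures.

123 cm

Distances travelled in equal time are proportional to diffusion rates, so d_CH₃NH₂/d_HCl = √(M_HCl/M_CH₃NH₂) = √(36.46/31.06) = 1.083.
With d_CH₃NH₂ + d_HCl = 237 cm, d_HCl = 237/(1 + 1.083) = 113.8 cm.
d_CH₃NH₂ = 237 − 113.8 = 123 cm.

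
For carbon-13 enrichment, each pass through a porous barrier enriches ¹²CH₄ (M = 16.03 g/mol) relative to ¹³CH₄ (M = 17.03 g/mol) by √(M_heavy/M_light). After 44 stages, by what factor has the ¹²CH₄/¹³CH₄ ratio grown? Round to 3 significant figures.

The single-stage factor is √(M_heavy/M_light), so 44 stages give [√(17.03/16.03)]^44 = (17.03/16.03)^(44/2).
= 1.06238^22 = 3.79.

3.79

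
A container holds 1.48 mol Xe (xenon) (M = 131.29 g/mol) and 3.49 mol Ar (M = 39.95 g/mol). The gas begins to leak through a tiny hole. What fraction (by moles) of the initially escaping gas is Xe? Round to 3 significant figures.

Rate_i ∝ x_i/√M_i (Graham's law weighted by mole fraction), so the effusate composition follows n_i/√M_i.
x_Xe(eff) = (n_Xe/√M_Xe) / (n_Xe/√M_Xe + n_Ar/√M_Ar)
= (1.48/√131.29) / (1.48/√131.29 + 3.49/√39.95) = 0.1292/(0.1292 + 0.5522) = 0.190.

0.190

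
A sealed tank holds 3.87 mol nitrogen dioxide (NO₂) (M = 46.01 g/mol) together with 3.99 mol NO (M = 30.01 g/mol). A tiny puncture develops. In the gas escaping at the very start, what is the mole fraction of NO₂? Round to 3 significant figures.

0.439

Each component's effusion rate ∝ (its partial pressure)·(1/√M) ∝ n_i/√M_i.
Mole fraction of NO₂ in the effusate = (n_NO₂/√M_NO₂) / (n_NO₂/√M_NO₂ + n_NO/√M_NO)
= (3.87/√46.01) / (3.87/√46.01 + 3.99/√30.01) = 0.5705/(0.5705 + 0.7283) = 0.439.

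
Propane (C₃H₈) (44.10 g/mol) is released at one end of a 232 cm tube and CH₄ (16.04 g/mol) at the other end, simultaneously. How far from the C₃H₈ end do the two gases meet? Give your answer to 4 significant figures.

87.28 cm

Graham's law gives d_C₃H₈/d_CH₄ = rate_C₃H₈/rate_CH₄ = √(M_CH₄/M_C₃H₈) = √(16.04/44.10) = 0.6031.
With d_C₃H₈ + d_CH₄ = 232 cm, d_CH₄ = 232/(1 + 0.6031) = 144.7 cm.
d_C₃H₈ = 232 − 144.7 = 87.28 cm.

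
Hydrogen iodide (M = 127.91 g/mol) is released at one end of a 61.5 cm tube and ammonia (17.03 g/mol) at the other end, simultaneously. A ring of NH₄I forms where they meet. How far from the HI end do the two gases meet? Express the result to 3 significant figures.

Distances travelled in equal time are proportional to diffusion rates, so d_HI/d_NH₃ = √(M_NH₃/M_HI) = √(17.03/127.91) = 0.3649.
With d_HI + d_NH₃ = 61.5 cm, d_NH₃ = 61.5/(1 + 0.3649) = 45.06 cm.
d_HI = 61.5 − 45.06 = 16.4 cm.

16.4 cm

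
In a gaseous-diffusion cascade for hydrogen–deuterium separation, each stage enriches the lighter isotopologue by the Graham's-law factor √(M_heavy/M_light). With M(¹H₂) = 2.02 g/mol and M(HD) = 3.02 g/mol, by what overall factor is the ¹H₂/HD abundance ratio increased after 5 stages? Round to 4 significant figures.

The single-stage factor is √(M_heavy/M_light), so 5 stages give [√(3.02/2.02)]^5 = (3.02/2.02)^(5/2).
= 1.49505^(5/2) = 2.733.

2.733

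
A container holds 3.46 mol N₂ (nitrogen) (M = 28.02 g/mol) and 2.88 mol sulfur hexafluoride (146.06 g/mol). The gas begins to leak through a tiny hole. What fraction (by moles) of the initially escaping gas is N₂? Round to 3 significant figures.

Rate_i ∝ x_i/√M_i (Graham's law weighted by mole fraction), so the effusate composition follows n_i/√M_i.
x_N₂(eff) = (n_N₂/√M_N₂) / (n_N₂/√M_N₂ + n_SF₆/√M_SF₆)
= (3.46/√28.02) / (3.46/√28.02 + 2.88/√146.06) = 0.6536/(0.6536 + 0.2383) = 0.733.

0.733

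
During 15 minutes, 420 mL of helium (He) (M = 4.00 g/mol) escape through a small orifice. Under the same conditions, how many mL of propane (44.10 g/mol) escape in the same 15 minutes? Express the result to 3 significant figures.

126 mL

From Graham's law, rate_C₃H₈/rate_He = √(M_He/M_C₃H₈) = √(4.00/44.10) = √0.09070 = 0.3012.
So the volume for C₃H₈ is 420 × 0.3012 = 126 mL.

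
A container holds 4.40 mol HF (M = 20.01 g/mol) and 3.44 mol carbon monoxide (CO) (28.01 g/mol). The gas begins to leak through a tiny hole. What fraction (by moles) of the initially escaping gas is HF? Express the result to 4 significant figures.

0.6021

Rate_i ∝ x_i/√M_i (Graham's law weighted by mole fraction), so the effusate composition follows n_i/√M_i.
So x_HF in the escaping gas = (n_HF/√M_HF) / Σ(n_i/√M_i)
= (4.40/√20.01) / (4.40/√20.01 + 3.44/√28.01) = 0.9836/(0.9836 + 0.6500) = 0.6021.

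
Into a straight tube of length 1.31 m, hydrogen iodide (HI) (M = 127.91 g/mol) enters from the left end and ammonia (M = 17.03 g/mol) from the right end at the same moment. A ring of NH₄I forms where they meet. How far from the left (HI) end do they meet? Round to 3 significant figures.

In equal time, each gas travels a distance ∝ its rate ∝ 1/√M, so d_HI/d_NH₃ = √(M_NH₃/M_HI) = √(17.03/127.91) = 0.3649.
With d_HI + d_NH₃ = 1.31 m, d_NH₃ = 1.31/(1 + 0.3649) = 0.9598 m.
d_HI = 1.31 − 0.9598 = 0.350 m.

0.350 m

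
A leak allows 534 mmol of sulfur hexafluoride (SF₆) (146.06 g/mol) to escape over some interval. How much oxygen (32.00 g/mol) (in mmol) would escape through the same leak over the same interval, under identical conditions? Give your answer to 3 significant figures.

1140 mmol

Using Graham's law: rate_O₂/rate_SF₆ = √(M_SF₆/M_O₂) = √(146.06/32.00) = √4.564 = 2.136.
So the amount for O₂ is 534 × 2.136 = 1140 mmol.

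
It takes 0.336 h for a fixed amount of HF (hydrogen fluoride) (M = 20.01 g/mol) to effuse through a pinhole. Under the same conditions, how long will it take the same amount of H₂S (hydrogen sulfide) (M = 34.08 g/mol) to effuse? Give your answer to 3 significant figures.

0.438 h

From Graham's law, t_H₂S/t_HF = √(M_H₂S/M_HF) = √(34.08/20.01) = √1.703 = 1.305.
So the time for H₂S is 0.336 × 1.305 = 0.438 h.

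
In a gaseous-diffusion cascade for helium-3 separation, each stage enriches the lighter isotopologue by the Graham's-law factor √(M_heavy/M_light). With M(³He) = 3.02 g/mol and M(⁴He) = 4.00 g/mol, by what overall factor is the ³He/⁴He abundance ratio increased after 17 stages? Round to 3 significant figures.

The single-stage factor is √(M_heavy/M_light), so 17 stages give [√(4.00/3.02)]^17 = (4.00/3.02)^(17/2).
= 1.32450^(17/2) = 10.9.

10.9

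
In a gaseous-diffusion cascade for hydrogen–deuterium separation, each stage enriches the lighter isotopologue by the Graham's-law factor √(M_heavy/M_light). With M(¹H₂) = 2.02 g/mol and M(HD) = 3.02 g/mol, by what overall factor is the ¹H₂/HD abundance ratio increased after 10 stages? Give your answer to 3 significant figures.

Each stage multiplies the ratio by α = √(3.02/2.02), so after 10 stages the overall factor is α^10 = (3.02/2.02)^(10/2).
= 1.49505^5 = 7.47.

7.47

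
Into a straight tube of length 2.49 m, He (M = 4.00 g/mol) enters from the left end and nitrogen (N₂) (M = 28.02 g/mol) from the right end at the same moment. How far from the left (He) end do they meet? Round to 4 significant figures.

Distances travelled in equal time are proportional to diffusion rates, so d_He/d_N₂ = √(M_N₂/M_He) = √(28.02/4.00) = 2.647.
With d_He + d_N₂ = 2.49 m, d_N₂ = 2.49/(1 + 2.647) = 0.6828 m.
d_He = 2.49 − 0.6828 = 1.807 m.

1.807 m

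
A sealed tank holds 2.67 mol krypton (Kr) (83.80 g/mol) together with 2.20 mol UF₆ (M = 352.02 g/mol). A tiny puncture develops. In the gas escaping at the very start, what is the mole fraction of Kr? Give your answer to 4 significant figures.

Each component's effusion rate ∝ (its partial pressure)·(1/√M) ∝ n_i/√M_i.
So x_Kr in the escaping gas = (n_Kr/√M_Kr) / Σ(n_i/√M_i)
= (2.67/√83.80) / (2.67/√83.80 + 2.20/√352.02) = 0.2917/(0.2917 + 0.1173) = 0.7133.

0.7133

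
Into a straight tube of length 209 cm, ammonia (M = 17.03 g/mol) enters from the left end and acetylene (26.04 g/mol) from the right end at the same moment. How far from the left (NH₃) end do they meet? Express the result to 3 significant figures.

Distances travelled in equal time are proportional to diffusion rates, so d_NH₃/d_C₂H₂ = √(M_C₂H₂/M_NH₃) = √(26.04/17.03) = 1.237.
With d_NH₃ + d_C₂H₂ = 209 cm, d_C₂H₂ = 209/(1 + 1.237) = 93.45 cm.
d_NH₃ = 209 − 93.45 = 116 cm.

116 cm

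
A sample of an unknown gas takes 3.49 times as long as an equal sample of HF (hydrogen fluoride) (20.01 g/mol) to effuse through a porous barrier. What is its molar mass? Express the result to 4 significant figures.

243.7 g/mol

Graham's law gives t_X/t_HF = √(M_X/M_HF).
3.49 = √(M_X/20.01)
M_X = 20.01 × 3.49² = 20.01 × 12.18 = 243.7 g/mol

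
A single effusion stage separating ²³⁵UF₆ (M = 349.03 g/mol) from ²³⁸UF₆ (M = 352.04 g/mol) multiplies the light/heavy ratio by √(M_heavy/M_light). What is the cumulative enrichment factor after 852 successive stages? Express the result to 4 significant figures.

The single-stage factor is √(M_heavy/M_light), so 852 stages give [√(352.04/349.03)]^852 = (352.04/349.03)^(852/2).
= 1.00862^426 = 38.78.

38.78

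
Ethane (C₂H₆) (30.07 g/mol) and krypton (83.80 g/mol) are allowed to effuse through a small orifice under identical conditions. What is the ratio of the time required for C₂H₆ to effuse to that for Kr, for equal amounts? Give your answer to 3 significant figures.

0.599

From Graham's law, t_C₂H₆/t_Kr = √(M_C₂H₆/M_Kr) = √(30.07/83.80) = √0.3588 = 0.599.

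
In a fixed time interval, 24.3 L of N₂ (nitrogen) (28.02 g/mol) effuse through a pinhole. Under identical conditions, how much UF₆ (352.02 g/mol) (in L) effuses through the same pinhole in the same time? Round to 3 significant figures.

6.86 L

By Graham's law, rate_UF₆/rate_N₂ = √(M_N₂/M_UF₆) = √(28.02/352.02) = √0.07960 = 0.2821.
So the volume for UF₆ is 24.3 × 0.2821 = 6.86 L.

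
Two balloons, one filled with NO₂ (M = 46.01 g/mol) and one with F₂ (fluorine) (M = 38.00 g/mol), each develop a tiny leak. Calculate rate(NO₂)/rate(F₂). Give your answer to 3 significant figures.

0.909

Using Graham's law: rate_NO₂/rate_F₂ = √(M_F₂/M_NO₂) = √(38.00/46.01) = √0.8259 = 0.909.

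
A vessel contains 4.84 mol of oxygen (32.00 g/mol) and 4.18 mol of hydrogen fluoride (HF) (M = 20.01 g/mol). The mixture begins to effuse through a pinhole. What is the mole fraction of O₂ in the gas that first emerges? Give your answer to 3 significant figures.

0.478

The effusion rate of species i is ∝ p_i/√M_i ∝ n_i/√M_i.
x_O₂(eff) = (n_O₂/√M_O₂) / (n_O₂/√M_O₂ + n_HF/√M_HF)
= (4.84/√32.00) / (4.84/√32.00 + 4.18/√20.01) = 0.8556/(0.8556 + 0.9344) = 0.478.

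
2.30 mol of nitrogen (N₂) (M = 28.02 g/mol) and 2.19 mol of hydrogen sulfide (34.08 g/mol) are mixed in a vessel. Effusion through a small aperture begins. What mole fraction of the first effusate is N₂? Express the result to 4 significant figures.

Rate_i ∝ x_i/√M_i (Graham's law weighted by mole fraction), so the effusate composition follows n_i/√M_i.
x_N₂(eff) = (n_N₂/√M_N₂) / (n_N₂/√M_N₂ + n_H₂S/√M_H₂S)
= (2.30/√28.02) / (2.30/√28.02 + 2.19/√34.08) = 0.4345/(0.4345 + 0.3751) = 0.5367.

0.5367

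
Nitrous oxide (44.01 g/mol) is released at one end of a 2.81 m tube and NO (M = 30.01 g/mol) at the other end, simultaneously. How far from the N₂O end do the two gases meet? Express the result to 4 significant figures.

The fronts meet when d_N₂O + d_NO = L with d_N₂O/d_NO = √(M_NO/M_N₂O) (Graham's law). Here √(M_NO/M_N₂O) = √(30.01/44.01) = 0.8258.
With d_N₂O + d_NO = 2.81 m, d_NO = 2.81/(1 + 0.8258) = 1.539 m.
d_N₂O = 2.81 − 1.539 = 1.271 m.

1.271 m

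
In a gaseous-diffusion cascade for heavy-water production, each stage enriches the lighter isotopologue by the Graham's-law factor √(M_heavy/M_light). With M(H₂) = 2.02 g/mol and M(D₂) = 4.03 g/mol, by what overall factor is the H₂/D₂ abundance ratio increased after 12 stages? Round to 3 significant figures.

Each stage multiplies the ratio by α = √(4.03/2.02), so after 12 stages the overall factor is α^12 = (4.03/2.02)^(12/2).
= 1.99505^6 = 63.1.

63.1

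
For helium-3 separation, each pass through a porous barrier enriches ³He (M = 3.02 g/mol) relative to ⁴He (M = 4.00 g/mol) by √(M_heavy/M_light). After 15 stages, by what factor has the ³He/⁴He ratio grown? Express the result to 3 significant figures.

After 15 stages the ratio has grown by (√(4.00/3.02))^15 = (4.00/3.02)^(15/2).
= 1.32450^(15/2) = 8.23.

8.23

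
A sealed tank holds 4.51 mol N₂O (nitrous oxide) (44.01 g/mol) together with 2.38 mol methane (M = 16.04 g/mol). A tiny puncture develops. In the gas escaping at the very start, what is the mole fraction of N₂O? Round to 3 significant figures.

0.534

The effusion rate of species i is ∝ p_i/√M_i ∝ n_i/√M_i.
Mole fraction of N₂O in the effusate = (n_N₂O/√M_N₂O) / (n_N₂O/√M_N₂O + n_CH₄/√M_CH₄)
= (4.51/√44.01) / (4.51/√44.01 + 2.38/√16.04) = 0.6798/(0.6798 + 0.5943) = 0.534.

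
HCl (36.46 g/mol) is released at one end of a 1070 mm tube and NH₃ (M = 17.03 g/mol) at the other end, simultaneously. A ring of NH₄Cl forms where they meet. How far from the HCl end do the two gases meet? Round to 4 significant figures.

434.4 mm

Distances travelled in equal time are proportional to diffusion rates, so d_HCl/d_NH₃ = √(M_NH₃/M_HCl) = √(17.03/36.46) = 0.6834.
With d_HCl + d_NH₃ = 1070 mm, d_NH₃ = 1070/(1 + 0.6834) = 635.6 mm.
d_HCl = 1070 − 635.6 = 434.4 mm.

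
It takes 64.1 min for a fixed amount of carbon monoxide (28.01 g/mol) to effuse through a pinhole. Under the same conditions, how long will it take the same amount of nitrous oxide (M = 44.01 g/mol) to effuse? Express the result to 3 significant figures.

80.3 min

Since effusion rate ∝ 1/√M, t_N₂O/t_CO = √(M_N₂O/M_CO) = √(44.01/28.01) = √1.571 = 1.253.
So the time for N₂O is 64.1 × 1.253 = 80.3 min.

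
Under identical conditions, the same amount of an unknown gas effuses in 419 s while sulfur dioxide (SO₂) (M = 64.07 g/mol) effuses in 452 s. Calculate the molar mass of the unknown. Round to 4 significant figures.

55.06 g/mol

Using Graham's law: t_X/t_SO₂ = √(M_X/M_SO₂).
419/452 = 0.9270 = √(M_X/64.07)
M_X = 64.07 × 0.9270² = 64.07 × 0.8593 = 55.06 g/mol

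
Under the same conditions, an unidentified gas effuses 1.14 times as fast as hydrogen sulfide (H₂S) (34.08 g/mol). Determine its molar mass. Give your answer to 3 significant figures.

Since effusion rate ∝ 1/√M, rate_X/rate_H₂S = √(M_H₂S/M_X).
1.14 = √(34.08/M_X)
M_X = 34.08 / 1.14² = 34.08 / 1.300 = 26.2 g/mol

26.2 g/mol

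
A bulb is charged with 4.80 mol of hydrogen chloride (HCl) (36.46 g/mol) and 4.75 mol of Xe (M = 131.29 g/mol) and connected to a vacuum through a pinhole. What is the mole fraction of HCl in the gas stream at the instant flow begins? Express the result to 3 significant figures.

The effusion rate of species i is ∝ p_i/√M_i ∝ n_i/√M_i.
Mole fraction of HCl in the effusate = (n_HCl/√M_HCl) / (n_HCl/√M_HCl + n_Xe/√M_Xe)
= (4.80/√36.46) / (4.80/√36.46 + 4.75/√131.29) = 0.7949/(0.7949 + 0.4146) = 0.657.

0.657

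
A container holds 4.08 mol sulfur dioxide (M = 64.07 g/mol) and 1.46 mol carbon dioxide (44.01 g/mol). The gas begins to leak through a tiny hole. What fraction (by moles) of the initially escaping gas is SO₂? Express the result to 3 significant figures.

0.698

Effusion rate of each component ∝ n_i/√M_i (partial pressure × 1/√M).
Mole fraction of SO₂ in the effusate = (n_SO₂/√M_SO₂) / (n_SO₂/√M_SO₂ + n_CO₂/√M_CO₂)
= (4.08/√64.07) / (4.08/√64.07 + 1.46/√44.01) = 0.5097/(0.5097 + 0.2201) = 0.698.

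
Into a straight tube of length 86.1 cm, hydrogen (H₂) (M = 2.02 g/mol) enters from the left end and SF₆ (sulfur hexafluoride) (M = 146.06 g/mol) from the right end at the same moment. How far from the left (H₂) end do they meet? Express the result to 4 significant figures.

Distances travelled in equal time are proportional to diffusion rates, so d_H₂/d_SF₆ = √(M_SF₆/M_H₂) = √(146.06/2.02) = 8.503.
With d_H₂ + d_SF₆ = 86.1 cm, d_SF₆ = 86.1/(1 + 8.503) = 9.060 cm.
d_H₂ = 86.1 − 9.060 = 77.04 cm.

77.04 cm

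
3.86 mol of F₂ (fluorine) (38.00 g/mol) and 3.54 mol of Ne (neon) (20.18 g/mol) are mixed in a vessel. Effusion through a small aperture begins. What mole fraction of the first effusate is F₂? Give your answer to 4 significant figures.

0.4428

Each component's effusion rate ∝ (its partial pressure)·(1/√M) ∝ n_i/√M_i.
Mole fraction of F₂ in the effusate = (n_F₂/√M_F₂) / (n_F₂/√M_F₂ + n_Ne/√M_Ne)
= (3.86/√38.00) / (3.86/√38.00 + 3.54/√20.18) = 0.6262/(0.6262 + 0.7880) = 0.4428.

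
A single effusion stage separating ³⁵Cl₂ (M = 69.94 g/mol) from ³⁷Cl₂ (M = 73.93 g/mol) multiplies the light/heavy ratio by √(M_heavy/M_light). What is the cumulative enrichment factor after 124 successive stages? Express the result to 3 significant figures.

31.2

The single-stage factor is √(M_heavy/M_light), so 124 stages give [√(73.93/69.94)]^124 = (73.93/69.94)^(124/2).
= 1.05705^62 = 31.2.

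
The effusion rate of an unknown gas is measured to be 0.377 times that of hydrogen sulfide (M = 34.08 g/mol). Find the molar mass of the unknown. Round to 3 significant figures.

Graham's law gives rate_X/rate_H₂S = √(M_H₂S/M_X).
0.377 = √(34.08/M_X)
M_X = 34.08 / 0.377² = 34.08 / 0.1421 = 240 g/mol

240 g/mol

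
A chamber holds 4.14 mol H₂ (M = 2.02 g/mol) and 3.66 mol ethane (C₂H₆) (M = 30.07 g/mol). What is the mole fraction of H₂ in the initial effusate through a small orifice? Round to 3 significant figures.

Rate_i ∝ x_i/√M_i (Graham's law weighted by mole fraction), so the effusate composition follows n_i/√M_i.
So x_H₂ in the escaping gas = (n_H₂/√M_H₂) / Σ(n_i/√M_i)
= (4.14/√2.02) / (4.14/√2.02 + 3.66/√30.07) = 2.913/(2.913 + 0.6674) = 0.814.

0.814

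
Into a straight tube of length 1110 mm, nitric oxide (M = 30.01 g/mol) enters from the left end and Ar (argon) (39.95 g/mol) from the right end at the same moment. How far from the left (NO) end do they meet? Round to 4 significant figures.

594.6 mm

In equal time, each gas travels a distance ∝ its rate ∝ 1/√M, so d_NO/d_Ar = √(M_Ar/M_NO) = √(39.95/30.01) = 1.154.
With d_NO + d_Ar = 1110 mm, d_Ar = 1110/(1 + 1.154) = 515.4 mm.
d_NO = 1110 − 515.4 = 594.6 mm.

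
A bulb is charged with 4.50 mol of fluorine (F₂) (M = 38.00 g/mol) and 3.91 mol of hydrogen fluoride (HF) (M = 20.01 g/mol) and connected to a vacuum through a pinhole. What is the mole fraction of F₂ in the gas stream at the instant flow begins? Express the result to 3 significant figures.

0.455

The effusion rate of species i is ∝ p_i/√M_i ∝ n_i/√M_i.
So x_F₂ in the escaping gas = (n_F₂/√M_F₂) / Σ(n_i/√M_i)
= (4.50/√38.00) / (4.50/√38.00 + 3.91/√20.01) = 0.7300/(0.7300 + 0.8741) = 0.455.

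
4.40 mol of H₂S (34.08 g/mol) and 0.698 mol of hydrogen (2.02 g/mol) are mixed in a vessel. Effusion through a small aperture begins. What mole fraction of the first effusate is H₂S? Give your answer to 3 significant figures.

Each component's effusion rate ∝ (its partial pressure)·(1/√M) ∝ n_i/√M_i.
So x_H₂S in the escaping gas = (n_H₂S/√M_H₂S) / Σ(n_i/√M_i)
= (4.40/√34.08) / (4.40/√34.08 + 0.698/√2.02) = 0.7537/(0.7537 + 0.4911) = 0.605.

0.605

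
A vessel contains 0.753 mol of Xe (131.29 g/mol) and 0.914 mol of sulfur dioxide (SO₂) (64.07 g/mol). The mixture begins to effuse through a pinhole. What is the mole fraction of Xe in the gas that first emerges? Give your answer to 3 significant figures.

Each component's effusion rate ∝ (its partial pressure)·(1/√M) ∝ n_i/√M_i.
Mole fraction of Xe in the effusate = (n_Xe/√M_Xe) / (n_Xe/√M_Xe + n_SO₂/√M_SO₂)
= (0.753/√131.29) / (0.753/√131.29 + 0.914/√64.07) = 0.06572/(0.06572 + 0.1142) = 0.365.

0.365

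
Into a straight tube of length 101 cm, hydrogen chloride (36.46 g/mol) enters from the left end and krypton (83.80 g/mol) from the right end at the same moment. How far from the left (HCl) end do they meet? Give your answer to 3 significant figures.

In equal time, each gas travels a distance ∝ its rate ∝ 1/√M, so d_HCl/d_Kr = √(M_Kr/M_HCl) = √(83.80/36.46) = 1.516.
With d_HCl + d_Kr = 101 cm, d_Kr = 101/(1 + 1.516) = 40.14 cm.
d_HCl = 101 − 40.14 = 60.9 cm.

60.9 cm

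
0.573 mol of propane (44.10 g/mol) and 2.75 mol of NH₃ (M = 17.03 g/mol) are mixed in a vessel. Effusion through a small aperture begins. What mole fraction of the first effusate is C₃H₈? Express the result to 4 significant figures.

Each component's effusion rate ∝ (its partial pressure)·(1/√M) ∝ n_i/√M_i.
So x_C₃H₈ in the escaping gas = (n_C₃H₈/√M_C₃H₈) / Σ(n_i/√M_i)
= (0.573/√44.10) / (0.573/√44.10 + 2.75/√17.03) = 0.08629/(0.08629 + 0.6664) = 0.1146.

0.1146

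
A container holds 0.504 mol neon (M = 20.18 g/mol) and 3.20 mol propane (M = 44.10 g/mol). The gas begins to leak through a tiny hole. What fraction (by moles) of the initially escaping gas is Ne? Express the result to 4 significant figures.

Effusion rate of each component ∝ n_i/√M_i (partial pressure × 1/√M).
So x_Ne in the escaping gas = (n_Ne/√M_Ne) / Σ(n_i/√M_i)
= (0.504/√20.18) / (0.504/√20.18 + 3.20/√44.10) = 0.1122/(0.1122 + 0.4819) = 0.1889.

0.1889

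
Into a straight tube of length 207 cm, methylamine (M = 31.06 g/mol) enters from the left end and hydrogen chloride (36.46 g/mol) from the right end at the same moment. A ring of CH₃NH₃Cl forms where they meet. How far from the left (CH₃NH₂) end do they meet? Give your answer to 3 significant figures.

108 cm

In equal time, each gas travels a distance ∝ its rate ∝ 1/√M, so d_CH₃NH₂/d_HCl = √(M_HCl/M_CH₃NH₂) = √(36.46/31.06) = 1.083.
With d_CH₃NH₂ + d_HCl = 207 cm, d_HCl = 207/(1 + 1.083) = 99.35 cm.
d_CH₃NH₂ = 207 − 99.35 = 108 cm.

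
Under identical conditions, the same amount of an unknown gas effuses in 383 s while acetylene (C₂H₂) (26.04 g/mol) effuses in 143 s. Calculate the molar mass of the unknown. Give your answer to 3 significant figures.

Using Graham's law: t_X/t_C₂H₂ = √(M_X/M_C₂H₂).
383/143 = 2.678 = √(M_X/26.04)
M_X = 26.04 × 2.678² = 26.04 × 7.173 = 187 g/mol

187 g/mol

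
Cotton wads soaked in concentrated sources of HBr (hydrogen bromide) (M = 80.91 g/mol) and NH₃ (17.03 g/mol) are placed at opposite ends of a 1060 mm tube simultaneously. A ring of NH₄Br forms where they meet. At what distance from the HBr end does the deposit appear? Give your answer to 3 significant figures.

333 mm

The fronts meet when d_HBr + d_NH₃ = L with d_HBr/d_NH₃ = √(M_NH₃/M_HBr) (Graham's law). Here √(M_NH₃/M_HBr) = √(17.03/80.91) = 0.4588.
With d_HBr + d_NH₃ = 1060 mm, d_NH₃ = 1060/(1 + 0.4588) = 726.6 mm.
d_HBr = 1060 − 726.6 = 333 mm.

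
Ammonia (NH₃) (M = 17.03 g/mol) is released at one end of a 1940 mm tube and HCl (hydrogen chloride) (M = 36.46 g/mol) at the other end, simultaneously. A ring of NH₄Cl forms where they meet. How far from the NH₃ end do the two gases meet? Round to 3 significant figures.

1150 mm

The fronts meet when d_NH₃ + d_HCl = L with d_NH₃/d_HCl = √(M_HCl/M_NH₃) (Graham's law). Here √(M_HCl/M_NH₃) = √(36.46/17.03) = 1.463.
With d_NH₃ + d_HCl = 1940 mm, d_HCl = 1940/(1 + 1.463) = 787.6 mm.
d_NH₃ = 1940 − 787.6 = 1150 mm.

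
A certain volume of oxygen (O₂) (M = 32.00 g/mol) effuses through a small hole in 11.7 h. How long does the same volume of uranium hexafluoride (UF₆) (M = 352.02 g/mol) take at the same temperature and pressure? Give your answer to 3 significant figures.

By Graham's law, t_UF₆/t_O₂ = √(M_UF₆/M_O₂) = √(352.02/32.00) = √11.00 = 3.317.
So the time for UF₆ is 11.7 × 3.317 = 38.8 h.

38.8 h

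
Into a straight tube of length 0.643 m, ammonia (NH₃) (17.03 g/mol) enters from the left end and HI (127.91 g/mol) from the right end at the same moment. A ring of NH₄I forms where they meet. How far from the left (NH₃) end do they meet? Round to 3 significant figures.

0.471 m

Distances travelled in equal time are proportional to diffusion rates, so d_NH₃/d_HI = √(M_HI/M_NH₃) = √(127.91/17.03) = 2.741.
With d_NH₃ + d_HI = 0.643 m, d_HI = 0.643/(1 + 2.741) = 0.1719 m.
d_NH₃ = 0.643 − 0.1719 = 0.471 m.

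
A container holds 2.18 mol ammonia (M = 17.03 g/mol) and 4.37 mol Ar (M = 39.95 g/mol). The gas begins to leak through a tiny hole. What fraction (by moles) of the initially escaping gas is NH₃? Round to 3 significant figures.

0.433

Effusion rate of each component ∝ n_i/√M_i (partial pressure × 1/√M).
Mole fraction of NH₃ in the effusate = (n_NH₃/√M_NH₃) / (n_NH₃/√M_NH₃ + n_Ar/√M_Ar)
= (2.18/√17.03) / (2.18/√17.03 + 4.37/√39.95) = 0.5283/(0.5283 + 0.6914) = 0.433.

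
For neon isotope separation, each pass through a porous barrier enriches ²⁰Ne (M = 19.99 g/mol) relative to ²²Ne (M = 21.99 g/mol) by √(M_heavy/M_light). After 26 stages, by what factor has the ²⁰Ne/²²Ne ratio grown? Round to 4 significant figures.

3.454

After 26 stages the ratio has grown by (√(21.99/19.99))^26 = (21.99/19.99)^(26/2).
= 1.10005^13 = 3.454.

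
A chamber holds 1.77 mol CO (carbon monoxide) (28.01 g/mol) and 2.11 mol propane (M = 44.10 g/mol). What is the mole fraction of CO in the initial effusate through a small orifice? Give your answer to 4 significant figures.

0.5128

Rate_i ∝ x_i/√M_i (Graham's law weighted by mole fraction), so the effusate composition follows n_i/√M_i.
x_CO(eff) = (n_CO/√M_CO) / (n_CO/√M_CO + n_C₃H₈/√M_C₃H₈)
= (1.77/√28.01) / (1.77/√28.01 + 2.11/√44.10) = 0.3344/(0.3344 + 0.3177) = 0.5128.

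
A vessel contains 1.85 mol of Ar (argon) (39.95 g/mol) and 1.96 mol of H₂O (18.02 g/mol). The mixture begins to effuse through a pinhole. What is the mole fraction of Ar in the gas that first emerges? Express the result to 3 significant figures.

0.388

Effusion rate of each component ∝ n_i/√M_i (partial pressure × 1/√M).
So x_Ar in the escaping gas = (n_Ar/√M_Ar) / Σ(n_i/√M_i)
= (1.85/√39.95) / (1.85/√39.95 + 1.96/√18.02) = 0.2927/(0.2927 + 0.4617) = 0.388.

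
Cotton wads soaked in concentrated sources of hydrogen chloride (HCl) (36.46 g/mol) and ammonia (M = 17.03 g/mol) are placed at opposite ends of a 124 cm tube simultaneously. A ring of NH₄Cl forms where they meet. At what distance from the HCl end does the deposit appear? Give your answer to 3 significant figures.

50.3 cm

Distances travelled in equal time are proportional to diffusion rates, so d_HCl/d_NH₃ = √(M_NH₃/M_HCl) = √(17.03/36.46) = 0.6834.
With d_HCl + d_NH₃ = 124 cm, d_NH₃ = 124/(1 + 0.6834) = 73.66 cm.
d_HCl = 124 − 73.66 = 50.3 cm.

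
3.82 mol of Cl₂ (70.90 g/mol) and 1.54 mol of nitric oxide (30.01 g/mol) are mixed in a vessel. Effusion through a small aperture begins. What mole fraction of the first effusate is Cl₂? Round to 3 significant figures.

0.617

The effusion rate of species i is ∝ p_i/√M_i ∝ n_i/√M_i.
So x_Cl₂ in the escaping gas = (n_Cl₂/√M_Cl₂) / Σ(n_i/√M_i)
= (3.82/√70.90) / (3.82/√70.90 + 1.54/√30.01) = 0.4537/(0.4537 + 0.2811) = 0.617.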